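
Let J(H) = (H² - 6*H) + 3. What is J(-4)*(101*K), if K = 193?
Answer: 838199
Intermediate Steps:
J(H) = 3 + H² - 6*H
J(-4)*(101*K) = (3 + (-4)² - 6*(-4))*(101*193) = (3 + 16 + 24)*19493 = 43*19493 = 838199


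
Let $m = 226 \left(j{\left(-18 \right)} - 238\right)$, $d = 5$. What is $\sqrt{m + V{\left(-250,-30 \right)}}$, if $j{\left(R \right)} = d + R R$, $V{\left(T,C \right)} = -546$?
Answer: $2 \sqrt{5005} \approx 141.49$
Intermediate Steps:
$j{\left(R \right)} = 5 + R^{2}$ ($j{\left(R \right)} = 5 + R R = 5 + R^{2}$)
$m = 20566$ ($m = 226 \left(\left(5 + \left(-18\right)^{2}\right) - 238\right) = 226 \left(\left(5 + 324\right) - 238\right) = 226 \left(329 - 238\right) = 226 \cdot 91 = 20566$)
$\sqrt{m + V{\left(-250,-30 \right)}} = \sqrt{20566 - 546} = \sqrt{20020} = 2 \sqrt{5005}$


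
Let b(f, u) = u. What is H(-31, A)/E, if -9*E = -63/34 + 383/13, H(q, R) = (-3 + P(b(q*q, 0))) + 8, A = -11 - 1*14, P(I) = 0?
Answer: -19890/12203 ≈ -1.6299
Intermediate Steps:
A = -25 (A = -11 - 14 = -25)
H(q, R) = 5 (H(q, R) = (-3 + 0) + 8 = -3 + 8 = 5)
E = -12203/3978 (E = -(-63/34 + 383/13)/9 = -⅑*12203/442 = -12203/3978 ≈ -3.0676)
H(-31, A)/E = 5/(-12203/3978) = 5*(-3978/12203) = -19890/12203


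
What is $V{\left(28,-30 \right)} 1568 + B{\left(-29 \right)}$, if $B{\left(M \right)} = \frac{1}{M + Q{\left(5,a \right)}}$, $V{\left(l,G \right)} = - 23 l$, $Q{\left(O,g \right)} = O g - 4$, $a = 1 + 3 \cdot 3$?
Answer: $- \frac{17166463}{17} \approx -1.0098 \cdot 10^{6}$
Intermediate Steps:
$a = 10$ ($a = 1 + 9 = 10$)
$Q{\left(O,g \right)} = -4 + O g$
$B{\left(M \right)} = \frac{1}{46 + M}$ ($B{\left(M \right)} = \frac{1}{M + \left(-4 + 5 \cdot 10\right)} = \frac{1}{M + \left(-4 + 50\right)} = \frac{1}{M + 46} = \frac{1}{46 + M}$)
$V{\left(28,-30 \right)} 1568 + B{\left(-29 \right)} = \left(-23\right) 28 \cdot 1568 + \frac{1}{46 - 29} = \left(-644\right) 1568 + \frac{1}{17} = -1009792 + \frac{1}{17} = - \frac{17166463}{17}$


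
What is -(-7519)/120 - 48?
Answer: 1759/120 ≈ 14.658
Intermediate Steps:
-(-7519)/120 - 48 = -73*(-103/120) - 48 = 7519/120 - 48 = 1759/120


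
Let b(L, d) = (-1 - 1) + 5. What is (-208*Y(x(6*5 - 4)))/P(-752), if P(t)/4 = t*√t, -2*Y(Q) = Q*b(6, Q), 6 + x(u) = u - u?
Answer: -117*I*√47/35344 ≈ -0.022694*I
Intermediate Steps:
b(L, d) = 3 (b(L, d) = -2 + 5 = 3)
x(u) = -6 (x(u) = -6 + (u - u) = -6 + 0 = -6)
Y(Q) = -3*Q/2 (Y(Q) = -Q*3/2 = -3*Q/2)
P(t) = 4*t^(3/2) (P(t) = 4*(t*√t) = 4*t^(3/2))
(-208*Y(x(6*5 - 4)))/P(-752) = (-(-312)*(-6))/((4*(-752)^(3/2))) = (-208*9)/((4*(-3008*I*√47))) = -1872*I*√47/565504 = -117*I*√47/35344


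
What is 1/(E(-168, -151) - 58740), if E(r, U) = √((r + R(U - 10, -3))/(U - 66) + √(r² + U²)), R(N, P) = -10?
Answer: -1/(58740 - √217*√(178 + 1085*√2041)/217) ≈ -1.7029e-5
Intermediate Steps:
E(r, U) = √(√(U² + r²) + (-10 + r)/(-66 + U)) (E(r, U) = √((r - 10)/(U - 66) + √(r² + U²)) = √((-10 + r)/(-66 + U) + √(U² + r²)) = √(√(U² + r²) + (-10 + r)/(-66 + U)))
1/(E(-168, -151) - 58740) = 1/(√((-10 - 168 + √((-151)² + (-168)²)*(-66 - 151))/(-66 - 151)) - 58740) = 1/(√((-10 - 168 + √(22801 + 28224)*(-217))/(-217)) - 58740) = 1/(√(-(-10 - 168 + √51025*(-217))/217) - 58740) = 1/(√(-(-10 - 168 + (5*√2041)*(-217))/217) - 58740) = 1/(√(-(-10 - 168 - 1085*√2041)/217) - 58740) = 1/(√(-(-178 - 1085*√2041)/217) - 58740) = 1/(√(178/217 + 5*√2041) - 58740) = 1/(-58740 + √(178/217 + 5*√2041))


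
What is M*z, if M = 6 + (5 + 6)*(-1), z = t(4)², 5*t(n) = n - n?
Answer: 0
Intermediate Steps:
t(n) = 0 (t(n) = (n - n)/5 = (⅕)*0 = 0)
z = 0 (z = 0² = 0)
M = -5 (M = 6 + 11*(-1) = 6 - 11 = -5)
M*z = -5*0 = 0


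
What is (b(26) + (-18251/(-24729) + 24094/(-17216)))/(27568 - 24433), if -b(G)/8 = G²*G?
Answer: -29930976562711/667338772320 ≈ -44.851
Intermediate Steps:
b(G) = -8*G³ (b(G) = -8*G²*G = -8*G³)
(b(26) + (-18251/(-24729) + 24094/(-17216)))/(27568 - 24433) = (-8*26³ + (-18251/(-24729) + 24094/(-17216)))/(27568 - 24433) = (-8*17576 + (-18251*(-1/24729) + 24094*(-1/17216)))/3135 = (-140608 + (18251/24729 - 12047/8608))*(1/3135) = (-140608 - 140805655/212867232)*(1/3135) = -29930976562711/212867232*1/3135 = -29930976562711/667338772320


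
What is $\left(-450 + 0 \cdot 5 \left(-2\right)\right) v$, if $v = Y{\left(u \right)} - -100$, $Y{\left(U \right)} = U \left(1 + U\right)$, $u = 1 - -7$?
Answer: $-77400$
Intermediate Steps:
$u = 8$ ($u = 1 + 7 = 8$)
$v = 172$ ($v = 8 \left(1 + 8\right) - -100 = 8 \cdot 9 + 100 = 72 + 100 = 172$)
$\left(-450 + 0 \cdot 5 \left(-2\right)\right) v = \left(-450 + 0 \cdot 5 \left(-2\right)\right) 172 = \left(-450 + 0 \left(-2\right)\right) 172 = \left(-450 + 0\right) 172 = \left(-450\right) 172 = -77400$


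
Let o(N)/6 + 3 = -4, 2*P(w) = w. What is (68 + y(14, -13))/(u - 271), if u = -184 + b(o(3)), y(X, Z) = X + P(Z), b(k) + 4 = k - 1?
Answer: -151/1004 ≈ -0.15040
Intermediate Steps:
P(w) = w/2
o(N) = -42 (o(N) = -18 + 6*(-4) = -18 - 24 = -42)
b(k) = -5 + k (b(k) = -4 + (k - 1) = -4 + (-1 + k) = -5 + k)
y(X, Z) = X + Z/2
u = -231 (u = -184 + (-5 - 42) = -184 - 47 = -231)
(68 + y(14, -13))/(u - 271) = (68 + (14 + (½)*(-13)))/(-231 - 271) = (68 + (14 - 13/2))/(-502) = (68 + 15/2)*(-1/502) = (151/2)*(-1/502) = -151/1004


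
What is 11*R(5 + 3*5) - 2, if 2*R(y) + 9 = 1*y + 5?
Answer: 86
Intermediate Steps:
R(y) = -2 + y/2 (R(y) = -9/2 + (1*y + 5)/2 = -9/2 + (y + 5)/2 = -9/2 + (5 + y)/2 = -9/2 + (5/2 + y/2) = -2 + y/2)
11*R(5 + 3*5) - 2 = 11*(-2 + (5 + 3*5)/2) - 2 = 11*(-2 + (5 + 15)/2) - 2 = 11*(-2 + (½)*20) - 2 = 11*(-2 + 10) - 2 = 11*8 - 2 = 88 - 2 = 86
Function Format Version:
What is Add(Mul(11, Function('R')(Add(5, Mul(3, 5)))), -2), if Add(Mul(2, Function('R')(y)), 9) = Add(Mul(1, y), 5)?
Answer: 86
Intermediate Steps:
Function('R')(y) = Add(-2, Mul(Rational(1, 2), y)) (Function('R')(y) = Add(Rational(-9, 2), Mul(Rational(1, 2), Add(Mul(1, y), 5))) = Add(Rational(-9, 2), Mul(Rational(1, 2), Add(y, 5))) = Add(Rational(-9, 2), Mul(Rational(1, 2), Add(5, y))) = Add(Rational(-9, 2), Add(Rational(5, 2), Mul(Rational(1, 2), y))) = Add(-2, Mul(Rational(1, 2), y)))
Add(Mul(11, Function('R')(Add(5, Mul(3, 5)))), -2) = Add(Mul(11, Add(-2, Mul(Rational(1, 2), Add(5, Mul(3, 5))))), -2) = Add(Mul(11, Add(-2, Mul(Rational(1, 2), Add(5, 15)))), -2) = Add(Mul(11, Add(-2, Mul(Rational(1, 2), 20))), -2) = Add(Mul(11, Add(-2, 10)), -2) = Add(Mul(11, 8), -2) = Add(88, -2) = 86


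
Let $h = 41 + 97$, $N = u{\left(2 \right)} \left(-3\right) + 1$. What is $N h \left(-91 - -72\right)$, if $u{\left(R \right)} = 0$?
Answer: $-2622$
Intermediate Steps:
$N = 1$ ($N = 0 \left(-3\right) + 1 = 0 + 1 = 1$)
$h = 138$
$N h \left(-91 - -72\right) = 1 \cdot 138 \left(-91 - -72\right) = 138 \left(-91 + 72\right) = 138 \left(-19\right) = -2622$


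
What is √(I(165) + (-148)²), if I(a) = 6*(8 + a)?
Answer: √22942 ≈ 151.47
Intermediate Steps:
I(a) = 48 + 6*a
√(I(165) + (-148)²) = √((48 + 6*165) + (-148)²) = √((48 + 990) + 21904) = √(1038 + 21904) = √22942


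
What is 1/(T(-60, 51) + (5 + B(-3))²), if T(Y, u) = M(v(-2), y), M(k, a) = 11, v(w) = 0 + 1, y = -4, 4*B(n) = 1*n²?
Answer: 16/1017 ≈ 0.015733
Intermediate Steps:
B(n) = n²/4 (B(n) = (1*n²)/4 = n²/4)
v(w) = 1
T(Y, u) = 11
1/(T(-60, 51) + (5 + B(-3))²) = 1/(11 + (5 + (¼)*(-3)²)²) = 1/(11 + (5 + (¼)*9)²) = 1/(11 + (5 + 9/4)²) = 1/(11 + (29/4)²) = 1/(11 + 841/16) = 1/(1017/16) = 16/1017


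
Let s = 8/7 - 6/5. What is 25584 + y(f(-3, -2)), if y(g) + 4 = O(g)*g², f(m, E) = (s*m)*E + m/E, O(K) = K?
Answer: 8774471441/343000 ≈ 25582.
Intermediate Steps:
s = -2/35 (s = 8*(⅐) - 6*⅕ = 8/7 - 6/5 = -2/35 ≈ -0.057143)
f(m, E) = m/E - 2*E*m/35 (f(m, E) = (-2*m/35)*E + m/E = -2*E*m/35 + m/E = m/E - 2*E*m/35)
y(g) = -4 + g³ (y(g) = -4 + g*g² = -4 + g³)
25584 + y(f(-3, -2)) = 25584 + (-4 + (-3/(-2) - 2/35*(-2)*(-3))³) = 25584 + (-4 + (-3*(-½) - 12/35)³) = 25584 + (-4 + (3/2 - 12/35)³) = 25584 + (-4 + (81/70)³) = 25584 + (-4 + 531441/343000) = 25584 - 840559/343000 = 8774471441/343000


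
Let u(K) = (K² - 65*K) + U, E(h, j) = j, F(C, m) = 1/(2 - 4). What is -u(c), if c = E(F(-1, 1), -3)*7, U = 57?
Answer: -1863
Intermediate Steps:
F(C, m) = -½ (F(C, m) = 1/(-2) = -½)
c = -21 (c = -3*7 = -21)
u(K) = 57 + K² - 65*K (u(K) = (K² - 65*K) + 57 = 57 + K² - 65*K)
-u(c) = -(57 + (-21)² - 65*(-21)) = -(57 + 441 + 1365) = -1*1863 = -1863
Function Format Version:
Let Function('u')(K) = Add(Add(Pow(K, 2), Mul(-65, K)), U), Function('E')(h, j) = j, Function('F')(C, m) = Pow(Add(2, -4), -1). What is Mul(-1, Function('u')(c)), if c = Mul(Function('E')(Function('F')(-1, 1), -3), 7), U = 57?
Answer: -1863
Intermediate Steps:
Function('F')(C, m) = Rational(-1, 2) (Function('F')(C, m) = Pow(-2, -1) = Rational(-1, 2))
c = -21 (c = Mul(-3, 7) = -21)
Function('u')(K) = Add(57, Pow(K, 2), Mul(-65, K)) (Function('u')(K) = Add(Add(Pow(K, 2), Mul(-65, K)), 57) = Add(57, Pow(K, 2), Mul(-65, K)))
Mul(-1, Function('u')(c)) = Mul(-1, Add(57, Pow(-21, 2), Mul(-65, -21))) = Mul(-1, Add(57, 441, 1365)) = Mul(-1, 1863) = -1863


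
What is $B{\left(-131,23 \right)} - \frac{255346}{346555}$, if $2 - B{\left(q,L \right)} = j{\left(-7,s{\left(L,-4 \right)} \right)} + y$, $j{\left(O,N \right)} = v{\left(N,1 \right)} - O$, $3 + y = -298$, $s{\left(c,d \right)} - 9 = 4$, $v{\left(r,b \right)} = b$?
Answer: $\frac{101978379}{346555} \approx 294.26$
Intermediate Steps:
$s{\left(c,d \right)} = 13$ ($s{\left(c,d \right)} = 9 + 4 = 13$)
$y = -301$ ($y = -3 - 298 = -301$)
$j{\left(O,N \right)} = 1 - O$
$B{\left(q,L \right)} = 295$ ($B{\left(q,L \right)} = 2 - \left(\left(1 - -7\right) - 301\right) = 2 - \left(\left(1 + 7\right) - 301\right) = 2 - \left(8 - 301\right) = 2 - -293 = 2 + 293 = 295$)
$B{\left(-131,23 \right)} - \frac{255346}{346555} = 295 - \frac{255346}{346555} = \frac{101978379}{346555}$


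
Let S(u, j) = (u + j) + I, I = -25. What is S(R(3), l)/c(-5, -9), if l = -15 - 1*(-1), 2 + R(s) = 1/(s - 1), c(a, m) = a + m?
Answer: 81/28 ≈ 2.8929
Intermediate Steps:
R(s) = -2 + 1/(-1 + s) (R(s) = -2 + 1/(s - 1) = -2 + 1/(-1 + s))
l = -14 (l = -15 + 1 = -14)
S(u, j) = -25 + j + u (S(u, j) = (u + j) - 25 = (j + u) - 25 = -25 + j + u)
S(R(3), l)/c(-5, -9) = (-25 - 14 + (3 - 2*3)/(-1 + 3))/(-5 - 9) = (-25 - 14 + (3 - 6)/2)/(-14) = (-25 - 14 + (1/2)*(-3))*(-1/14) = (-25 - 14 - 3/2)*(-1/14) = -81/2*(-1/14) = 81/28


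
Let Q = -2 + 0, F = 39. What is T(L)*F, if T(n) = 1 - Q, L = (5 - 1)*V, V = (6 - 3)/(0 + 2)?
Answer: 117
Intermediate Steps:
V = 3/2 ≈ 1.5000
L = 6 (L = (5 - 1)*(3/2) = 4*(3/2) = 6)
Q = -2
T(n) = 3 (T(n) = 1 - 1*(-2) = 1 + 2 = 3)
T(L)*F = 3*39 = 117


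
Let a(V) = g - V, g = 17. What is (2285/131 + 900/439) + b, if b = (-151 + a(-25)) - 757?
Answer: -48681779/57509 ≈ -846.51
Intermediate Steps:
a(V) = 17 - V
b = -866 (b = (-151 + (17 - 1*(-25))) - 757 = (-151 + (17 + 25)) - 757 = (-151 + 42) - 757 = -109 - 757 = -866)
(2285/131 + 900/439) + b = (2285/131 + 900/439) - 866 = 1121015/57509 - 866 = -48681779/57509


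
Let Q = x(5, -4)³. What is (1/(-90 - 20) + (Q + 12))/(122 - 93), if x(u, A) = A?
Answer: -5721/3190 ≈ -1.7934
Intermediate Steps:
Q = -64 (Q = (-4)³ = -64)
(1/(-90 - 20) + (Q + 12))/(122 - 93) = (1/(-90 - 20) + (-64 + 12))/(122 - 93) = (1/(-110) - 52)/29 = (-1/110 - 52)/29 = (1/29)*(-5721/110) = -5721/3190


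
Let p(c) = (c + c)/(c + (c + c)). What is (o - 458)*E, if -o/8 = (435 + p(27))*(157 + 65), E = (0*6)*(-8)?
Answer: 0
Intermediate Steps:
p(c) = 2/3 (p(c) = (2*c)/(c + 2*c) = (2*c)/((3*c)) = (2*c)*(1/(3*c)) = 2/3)
E = 0 (E = 0*(-8) = 0)
o = -773744 (o = -8*(435 + 2/3)*(157 + 65) = -10456*222/3 = -8*96718 = -773744)
(o - 458)*E = (-773744 - 458)*0 = -774202*0 = 0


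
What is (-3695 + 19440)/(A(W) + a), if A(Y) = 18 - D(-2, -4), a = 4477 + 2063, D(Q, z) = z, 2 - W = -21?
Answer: 15745/6562 ≈ 2.3994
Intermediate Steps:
W = 23 (W = 2 - 1*(-21) = 2 + 21 = 23)
a = 6540
A(Y) = 22 (A(Y) = 18 - 1*(-4) = 18 + 4 = 22)
(-3695 + 19440)/(A(W) + a) = (-3695 + 19440)/(22 + 6540) = 15745/6562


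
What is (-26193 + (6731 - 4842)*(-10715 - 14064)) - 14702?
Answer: -46848426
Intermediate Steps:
(-26193 + (6731 - 4842)*(-10715 - 14064)) - 14702 = (-26193 + 1889*(-24779)) - 14702 = (-26193 - 46807531) - 14702 = -46833724 - 14702 = -46848426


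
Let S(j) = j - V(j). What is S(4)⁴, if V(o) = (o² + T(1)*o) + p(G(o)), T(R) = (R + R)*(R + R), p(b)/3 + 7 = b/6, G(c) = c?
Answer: 6561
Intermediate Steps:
p(b) = -21 + b/2 (p(b) = -21 + 3*(b/6) = -21 + b/2)
T(R) = 4*R² (T(R) = (2*R)*(2*R) = 4*R²)
V(o) = -21 + o² + 9*o/2 (V(o) = (o² + (4*1²)*o) + (-21 + o/2) = (o² + (4*1)*o) + (-21 + o/2) = (o² + 4*o) + (-21 + o/2) = -21 + o² + 9*o/2)
S(j) = 21 - j² - 7*j/2 (S(j) = j - (-21 + j² + 9*j/2) = j + (21 - j² - 9*j/2) = 21 - j² - 7*j/2)
S(4)⁴ = (21 - 1*4² - 7/2*4)⁴ = (21 - 1*16 - 14)⁴ = (21 - 16 - 14)⁴ = (-9)⁴ = 6561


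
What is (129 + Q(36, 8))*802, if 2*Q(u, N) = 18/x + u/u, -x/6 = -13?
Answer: 1351370/13 ≈ 1.0395e+5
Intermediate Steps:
x = 78 (x = -6*(-13) = 78)
Q(u, N) = 8/13 (Q(u, N) = (18/78 + u/u)/2 = (18*(1/78) + 1)/2 = (3/13 + 1)/2 = (1/2)*(16/13) = 8/13)
(129 + Q(36, 8))*802 = (129 + 8/13)*802 = (1685/13)*802 = 1351370/13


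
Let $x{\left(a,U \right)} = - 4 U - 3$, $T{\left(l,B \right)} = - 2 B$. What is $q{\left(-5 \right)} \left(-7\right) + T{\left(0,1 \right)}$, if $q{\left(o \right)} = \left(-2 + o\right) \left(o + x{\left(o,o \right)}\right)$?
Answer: $586$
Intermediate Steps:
$x{\left(a,U \right)} = -3 - 4 U$
$q{\left(o \right)} = \left(-3 - 3 o\right) \left(-2 + o\right)$ ($q{\left(o \right)} = \left(-2 + o\right) \left(o - \left(3 + 4 o\right)\right) = \left(-2 + o\right) \left(-3 - 3 o\right) = \left(-3 - 3 o\right) \left(-2 + o\right)$)
$q{\left(-5 \right)} \left(-7\right) + T{\left(0,1 \right)} = \left(6 - 3 \left(-5\right)^{2} + 3 \left(-5\right)\right) \left(-7\right) - 2 = \left(6 - 75 - 15\right) \left(-7\right) - 2 = \left(-84\right) \left(-7\right) - 2 = 588 - 2 = 586$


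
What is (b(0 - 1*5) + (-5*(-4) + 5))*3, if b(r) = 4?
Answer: 87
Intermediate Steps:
(b(0 - 1*5) + (-5*(-4) + 5))*3 = (4 + (-5*(-4) + 5))*3 = (4 + (20 + 5))*3 = (4 + 25)*3 = 29*3 = 87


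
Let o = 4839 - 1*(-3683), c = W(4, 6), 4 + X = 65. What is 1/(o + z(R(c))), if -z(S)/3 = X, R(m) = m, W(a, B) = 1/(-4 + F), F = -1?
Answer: 1/8339 ≈ 0.00011992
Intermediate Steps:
X = 61 (X = -4 + 65 = 61)
W(a, B) = -1/5 (W(a, B) = 1/(-4 - 1) = 1/(-5) = -1/5)
c = -1/5 ≈ -0.20000
o = 8522 (o = 4839 + 3683 = 8522)
z(S) = -183 (z(S) = -3*61 = -183)
1/(o + z(R(c))) = 1/(8522 - 183) = 1/8339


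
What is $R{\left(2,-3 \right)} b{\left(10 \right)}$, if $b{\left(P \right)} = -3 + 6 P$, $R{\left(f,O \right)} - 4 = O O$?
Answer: $741$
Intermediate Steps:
$R{\left(f,O \right)} = 4 + O^{2}$ ($R{\left(f,O \right)} = 4 + O O = 4 + O^{2}$)
$R{\left(2,-3 \right)} b{\left(10 \right)} = \left(4 + \left(-3\right)^{2}\right) \left(-3 + 6 \cdot 10\right) = \left(4 + 9\right) \left(-3 + 60\right) = 13 \cdot 57 = 741$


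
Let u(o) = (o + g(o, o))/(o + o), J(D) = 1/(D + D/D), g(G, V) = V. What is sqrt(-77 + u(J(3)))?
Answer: 2*I*sqrt(19) ≈ 8.7178*I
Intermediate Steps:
J(D) = 1/(1 + D) (J(D) = 1/(D + 1) = 1/(1 + D))
u(o) = 1 (u(o) = (o + o)/(o + o) = (2*o)/((2*o)) = (2*o)*(1/(2*o)) = 1)
sqrt(-77 + u(J(3))) = sqrt(-77 + 1) = sqrt(-76) = 2*I*sqrt(19)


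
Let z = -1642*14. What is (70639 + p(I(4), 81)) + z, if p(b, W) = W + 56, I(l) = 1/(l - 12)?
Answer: 47788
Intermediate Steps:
I(l) = 1/(-12 + l)
p(b, W) = 56 + W
z = -22988
(70639 + p(I(4), 81)) + z = (70639 + (56 + 81)) - 22988 = (70639 + 137) - 22988 = 70776 - 22988 = 47788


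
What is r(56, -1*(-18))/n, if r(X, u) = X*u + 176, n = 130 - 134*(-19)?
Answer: 296/669 ≈ 0.44245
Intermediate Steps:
n = 2676 (n = 130 + 2546 = 2676)
r(X, u) = 176 + X*u
r(56, -1*(-18))/n = (176 + 56*(-1*(-18)))/2676 = (176 + 56*18)*(1/2676) = (176 + 1008)*(1/2676) = 1184*(1/2676) = 296/669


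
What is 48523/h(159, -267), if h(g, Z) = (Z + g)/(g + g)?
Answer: -2571719/18 ≈ -1.4287e+5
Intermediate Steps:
h(g, Z) = (Z + g)/(2*g) (h(g, Z) = (Z + g)/((2*g)) = (Z + g)*(1/(2*g)) = (Z + g)/(2*g))
48523/h(159, -267) = 48523/(((½)*(-267 + 159)/159)) = 48523/(((½)*(1/159)*(-108))) = 48523/(-18/53) = 48523*(-53/18) = -2571719/18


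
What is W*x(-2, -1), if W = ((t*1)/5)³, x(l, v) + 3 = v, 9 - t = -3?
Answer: -6912/125 ≈ -55.296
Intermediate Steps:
t = 12 (t = 9 - 1*(-3) = 9 + 3 = 12)
x(l, v) = -3 + v
W = 1728/125 (W = ((12*1)/5)³ = (12*(⅕))³ = (12/5)³ = 1728/125 ≈ 13.824)
W*x(-2, -1) = 1728*(-3 - 1)/125 = (1728/125)*(-4) = -6912/125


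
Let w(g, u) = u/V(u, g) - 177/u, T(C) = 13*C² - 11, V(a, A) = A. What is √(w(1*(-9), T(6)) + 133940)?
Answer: √251662943546/1371 ≈ 365.91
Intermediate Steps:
T(C) = -11 + 13*C²
w(g, u) = -177/u + u/g (w(g, u) = u/g - 177/u = -177/u + u/g)
√(w(1*(-9), T(6)) + 133940) = √((-177/(-11 + 13*6²) + (-11 + 13*6²)/((1*(-9)))) + 133940) = √((-177/(-11 + 13*36) + (-11 + 13*36)/(-9)) + 133940) = √((-177/(-11 + 468) + (-11 + 468)*(-⅑)) + 133940) = √((-177/457 + 457*(-⅑)) + 133940) = √((-177*1/457 - 457/9) + 133940) = √((-177/457 - 457/9) + 133940) = √(-210442/4113 + 133940) = √(550684778/4113) = √251662943546/1371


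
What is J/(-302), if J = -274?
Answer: 137/151 ≈ 0.90728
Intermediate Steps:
J/(-302) = -274/(-302) = -1/302*(-274) = 137/151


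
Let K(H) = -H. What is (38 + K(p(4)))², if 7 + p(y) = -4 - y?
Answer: 2809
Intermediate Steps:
p(y) = -11 - y (p(y) = -7 + (-4 - y) = -11 - y)
(38 + K(p(4)))² = (38 - (-11 - 1*4))² = (38 - (-11 - 4))² = (38 - 1*(-15))² = (38 + 15)² = 53² = 2809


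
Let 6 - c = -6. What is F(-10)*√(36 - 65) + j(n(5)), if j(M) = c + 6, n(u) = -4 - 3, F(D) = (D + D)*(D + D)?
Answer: 18 + 400*I*√29 ≈ 18.0 + 2154.1*I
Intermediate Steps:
c = 12 (c = 6 - 1*(-6) = 6 + 6 = 12)
F(D) = 4*D² (F(D) = (2*D)*(2*D) = 4*D²)
n(u) = -7
j(M) = 18 (j(M) = 12 + 6 = 18)
F(-10)*√(36 - 65) + j(n(5)) = (4*(-10)²)*√(36 - 65) + 18 = (4*100)*√(-29) + 18 = 400*(I*√29) + 18 = 400*I*√29 + 18 = 18 + 400*I*√29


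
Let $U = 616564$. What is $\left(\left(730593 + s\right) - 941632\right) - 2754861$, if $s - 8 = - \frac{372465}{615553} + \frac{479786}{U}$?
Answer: $- \frac{562819229554961133}{189763909946} \approx -2.9659 \cdot 10^{6}$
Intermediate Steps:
$s = \frac{1550953880267}{189763909946}$ ($s = 8 + \left(- \frac{372465}{615553} + \frac{479786}{616564}\right) = 8 + \left(\left(-372465\right) \frac{1}{615553} + 479786 \cdot \frac{1}{616564}\right) = 8 + \left(- \frac{372465}{615553} + \frac{239893}{308282}\right) = 8 + \frac{32842600699}{189763909946} = \frac{1550953880267}{189763909946} \approx 8.1731$)
$\left(\left(730593 + s\right) - 941632\right) - 2754861 = \left(\left(730593 + \frac{1550953880267}{189763909946}\right) - 941632\right) - 2754861 = \left(\frac{138641735213058245}{189763909946} - 941632\right) - 2754861 = - \frac{40046034837213627}{189763909946} - 2754861 = - \frac{562819229554961133}{189763909946}$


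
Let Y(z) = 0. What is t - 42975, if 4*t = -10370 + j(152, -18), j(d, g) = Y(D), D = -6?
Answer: -91135/2 ≈ -45568.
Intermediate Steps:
j(d, g) = 0
t = -5185/2 (t = (-10370 + 0)/4 = (¼)*(-10370) = -5185/2 ≈ -2592.5)
t - 42975 = -5185/2 - 42975 = -91135/2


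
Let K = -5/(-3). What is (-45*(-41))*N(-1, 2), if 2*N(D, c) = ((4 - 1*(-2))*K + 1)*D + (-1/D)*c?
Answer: -16605/2 ≈ -8302.5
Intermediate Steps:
K = 5/3 (K = -5*(-⅓) = 5/3 ≈ 1.6667)
N(D, c) = 11*D/2 - c/(2*D) (N(D, c) = (((4 - 1*(-2))*(5/3) + 1)*D + (-1/D)*c)/2 = (((4 + 2)*(5/3) + 1)*D - c/D)/2 = ((6*(5/3) + 1)*D - c/D)/2 = ((10 + 1)*D - c/D)/2 = (11*D - c/D)/2 = 11*D/2 - c/(2*D))
(-45*(-41))*N(-1, 2) = (-45*(-41))*((½)*(-1*2 + 11*(-1)²)/(-1)) = 1845*((½)*(-1)*(-2 + 11*1)) = 1845*((½)*(-1)*(-2 + 11)) = 1845*((½)*(-1)*9) = 1845*(-9/2) = -16605/2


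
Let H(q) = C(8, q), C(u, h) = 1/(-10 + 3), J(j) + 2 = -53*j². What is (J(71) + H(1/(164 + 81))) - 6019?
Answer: -1912359/7 ≈ -2.7319e+5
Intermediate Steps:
J(j) = -2 - 53*j²
C(u, h) = -⅐ (C(u, h) = 1/(-7) = -⅐)
H(q) = -⅐
(J(71) + H(1/(164 + 81))) - 6019 = ((-2 - 53*71²) - ⅐) - 6019 = ((-2 - 53*5041) - ⅐) - 6019 = ((-2 - 267173) - ⅐) - 6019 = (-267175 - ⅐) - 6019 = -1870226/7 - 6019 = -1912359/7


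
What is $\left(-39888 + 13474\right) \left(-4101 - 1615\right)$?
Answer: $150982424$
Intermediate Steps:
$\left(-39888 + 13474\right) \left(-4101 - 1615\right) = \left(-26414\right) \left(-5716\right) = 150982424$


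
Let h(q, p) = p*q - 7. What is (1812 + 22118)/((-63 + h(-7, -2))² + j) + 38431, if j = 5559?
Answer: 66836295/1739 ≈ 38434.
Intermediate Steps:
h(q, p) = -7 + p*q
(1812 + 22118)/((-63 + h(-7, -2))² + j) + 38431 = (1812 + 22118)/((-63 + (-7 - 2*(-7)))² + 5559) + 38431 = 23930/((-63 + (-7 + 14))² + 5559) + 38431 = 23930/((-63 + 7)² + 5559) + 38431 = 23930/((-56)² + 5559) + 38431 = 23930/(3136 + 5559) + 38431 = 23930/8695 + 38431 = 23930*(1/8695) + 38431 = 4786/1739 + 38431 = 66836295/1739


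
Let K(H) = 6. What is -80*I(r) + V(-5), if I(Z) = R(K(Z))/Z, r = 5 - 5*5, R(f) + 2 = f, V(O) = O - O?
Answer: 16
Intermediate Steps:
V(O) = 0
R(f) = -2 + f
r = -20 (r = 5 - 25 = -20)
I(Z) = 4/Z (I(Z) = (-2 + 6)/Z = 4/Z)
-80*I(r) + V(-5) = -320/(-20) + 0 = -320*(-1)/20 + 0 = -80*(-1/5) + 0 = 16 + 0 = 16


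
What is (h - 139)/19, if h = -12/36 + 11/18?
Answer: -2497/342 ≈ -7.3012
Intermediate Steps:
h = 5/18 (h = -12*1/36 + 11*(1/18) = -⅓ + 11/18 = 5/18 ≈ 0.27778)
(h - 139)/19 = (5/18 - 139)/19 = -2497/18*1/19 = -2497/342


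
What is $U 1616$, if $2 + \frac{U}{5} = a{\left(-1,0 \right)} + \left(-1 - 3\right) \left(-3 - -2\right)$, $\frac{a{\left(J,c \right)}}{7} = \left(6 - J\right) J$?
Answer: $-379760$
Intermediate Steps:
$a{\left(J,c \right)} = 7 J \left(6 - J\right)$ ($a{\left(J,c \right)} = 7 \left(6 - J\right) J = 7 J \left(6 - J\right)$)
$U = -235$ ($U = -10 + 5 \left(7 \left(-1\right) \left(6 - -1\right) + \left(-1 - 3\right) \left(-3 - -2\right)\right) = -10 + 5 \left(7 \left(-1\right) \left(6 + 1\right) + \left(-1 - 3\right) \left(-3 + 2\right)\right) = -10 + 5 \left(7 \left(-1\right) 7 - -4\right) = -10 + 5 \left(-49 + 4\right) = -10 + 5 \left(-45\right) = -10 - 225 = -235$)
$U 1616 = \left(-235\right) 1616 = -379760$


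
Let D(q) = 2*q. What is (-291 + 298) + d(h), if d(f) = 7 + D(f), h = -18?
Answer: -22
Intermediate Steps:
d(f) = 7 + 2*f
(-291 + 298) + d(h) = (-291 + 298) + (7 + 2*(-18)) = 7 + (7 - 36) = 7 - 29 = -22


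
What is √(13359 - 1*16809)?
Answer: 5*I*√138 ≈ 58.737*I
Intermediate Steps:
√(13359 - 1*16809) = √(13359 - 16809) = √(-3450) = 5*I*√138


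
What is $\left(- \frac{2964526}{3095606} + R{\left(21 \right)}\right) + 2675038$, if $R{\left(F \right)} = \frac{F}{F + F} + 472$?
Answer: $\frac{8282323392337}{3095606} \approx 2.6755 \cdot 10^{6}$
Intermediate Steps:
$R{\left(F \right)} = \frac{945}{2}$ ($R{\left(F \right)} = \frac{F}{2 F} + 472 = \frac{1}{2 F} F + 472 = \frac{1}{2} + 472 = \frac{945}{2}$)
$\left(- \frac{2964526}{3095606} + R{\left(21 \right)}\right) + 2675038 = \left(- \frac{2964526}{3095606} + \frac{945}{2}\right) + 2675038 = \left(\left(-2964526\right) \frac{1}{3095606} + \frac{945}{2}\right) + 2675038 = \left(- \frac{1482263}{1547803} + \frac{945}{2}\right) + 2675038 = \frac{1459709309}{3095606} + 2675038 = \frac{8282323392337}{3095606}$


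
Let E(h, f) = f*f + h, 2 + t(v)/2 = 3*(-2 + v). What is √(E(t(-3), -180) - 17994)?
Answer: 2*√3593 ≈ 119.88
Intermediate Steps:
t(v) = -16 + 6*v (t(v) = -4 + 2*(3*(-2 + v)) = -4 + 2*(-6 + 3*v) = -4 + (-12 + 6*v) = -16 + 6*v)
E(h, f) = h + f² (E(h, f) = f² + h = h + f²)
√(E(t(-3), -180) - 17994) = √(((-16 + 6*(-3)) + (-180)²) - 17994) = √(((-16 - 18) + 32400) - 17994) = √((-34 + 32400) - 17994) = √(32366 - 17994) = √14372 = 2*√3593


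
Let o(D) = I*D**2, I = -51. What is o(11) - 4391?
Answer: -10562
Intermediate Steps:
o(D) = -51*D**2
o(11) - 4391 = -51*11**2 - 4391 = -51*121 - 4391 = -6171 - 4391 = -10562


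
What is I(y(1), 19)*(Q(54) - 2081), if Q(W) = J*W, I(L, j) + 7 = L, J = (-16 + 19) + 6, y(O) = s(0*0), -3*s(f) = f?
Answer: 11165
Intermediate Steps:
s(f) = -f/3
y(O) = 0 (y(O) = -0*0 = -1/3*0 = 0)
J = 9 (J = 3 + 6 = 9)
I(L, j) = -7 + L
Q(W) = 9*W
I(y(1), 19)*(Q(54) - 2081) = (-7 + 0)*(9*54 - 2081) = -7*(486 - 2081) = -7*(-1595) = 11165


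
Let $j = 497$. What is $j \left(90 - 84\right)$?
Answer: $2982$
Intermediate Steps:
$j \left(90 - 84\right) = 497 \left(90 - 84\right) = 497 \cdot 6 = 2982$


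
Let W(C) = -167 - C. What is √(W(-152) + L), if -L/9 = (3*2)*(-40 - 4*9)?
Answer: √4089 ≈ 63.945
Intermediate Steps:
L = 4104 (L = -9*3*2*(-40 - 4*9) = -54*(-40 - 36) = -54*(-76) = -9*(-456) = 4104)
√(W(-152) + L) = √((-167 - 1*(-152)) + 4104) = √((-167 + 152) + 4104) = √(-15 + 4104) = √4089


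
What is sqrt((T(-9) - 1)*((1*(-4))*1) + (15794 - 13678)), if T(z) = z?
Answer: 14*sqrt(11) ≈ 46.433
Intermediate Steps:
sqrt((T(-9) - 1)*((1*(-4))*1) + (15794 - 13678)) = sqrt((-9 - 1)*((1*(-4))*1) + (15794 - 13678)) = sqrt(-(-40) + 2116) = sqrt(-10*(-4) + 2116) = sqrt(40 + 2116) = sqrt(2156) = 14*sqrt(11)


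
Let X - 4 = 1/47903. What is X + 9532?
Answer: 456803009/47903 ≈ 9536.0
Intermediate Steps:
X = 191613/47903 (X = 4 + 1/47903 = 191613/47903 ≈ 4.0000)
X + 9532 = 191613/47903 + 9532 = 456803009/47903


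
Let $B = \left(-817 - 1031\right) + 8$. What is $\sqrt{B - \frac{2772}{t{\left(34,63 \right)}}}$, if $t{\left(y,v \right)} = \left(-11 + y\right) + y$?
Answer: $\frac{2 i \sqrt{170449}}{19} \approx 43.458 i$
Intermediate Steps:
$t{\left(y,v \right)} = -11 + 2 y$
$B = -1840$ ($B = -1848 + 8 = -1840$)
$\sqrt{B - \frac{2772}{t{\left(34,63 \right)}}} = \sqrt{-1840 - \frac{2772}{-11 + 2 \cdot 34}} = \sqrt{-1840 - \frac{2772}{-11 + 68}} = \sqrt{-1840 - \frac{2772}{57}} = \sqrt{-1840 - \frac{924}{19}} = \sqrt{- \frac{35884}{19}} = \frac{2 i \sqrt{170449}}{19}$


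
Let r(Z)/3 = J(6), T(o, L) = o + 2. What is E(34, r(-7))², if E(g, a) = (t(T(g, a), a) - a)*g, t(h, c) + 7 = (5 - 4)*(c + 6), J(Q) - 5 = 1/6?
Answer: 1156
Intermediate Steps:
J(Q) = 31/6 (J(Q) = 5 + 1/6 = 5 + ⅙ = 31/6)
T(o, L) = 2 + o
r(Z) = 31/2 (r(Z) = 3*(31/6) = 31/2)
t(h, c) = -1 + c (t(h, c) = -7 + (5 - 4)*(c + 6) = -7 + 1*(6 + c) = -7 + (6 + c) = -1 + c)
E(g, a) = -g (E(g, a) = ((-1 + a) - a)*g = -g)
E(34, r(-7))² = (-1*34)² = (-34)² = 1156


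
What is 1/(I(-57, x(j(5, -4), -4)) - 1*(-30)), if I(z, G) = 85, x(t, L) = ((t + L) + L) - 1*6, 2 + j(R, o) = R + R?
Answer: 1/115 ≈ 0.0086956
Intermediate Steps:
j(R, o) = -2 + 2*R (j(R, o) = -2 + (R + R) = -2 + 2*R)
x(t, L) = -6 + t + 2*L (x(t, L) = ((L + t) + L) - 6 = (t + 2*L) - 6 = -6 + t + 2*L)
1/(I(-57, x(j(5, -4), -4)) - 1*(-30)) = 1/(85 - 1*(-30)) = 1/(85 + 30) = 1/115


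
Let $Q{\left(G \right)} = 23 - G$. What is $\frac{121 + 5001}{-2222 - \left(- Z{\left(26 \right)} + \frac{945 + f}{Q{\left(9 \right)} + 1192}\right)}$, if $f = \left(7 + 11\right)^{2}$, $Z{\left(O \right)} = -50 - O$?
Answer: $- \frac{686348}{308073} \approx -2.2279$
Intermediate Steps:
$f = 324$ ($f = 18^{2} = 324$)
$\frac{121 + 5001}{-2222 - \left(- Z{\left(26 \right)} + \frac{945 + f}{Q{\left(9 \right)} + 1192}\right)} = \frac{121 + 5001}{-2222 - \left(76 + \frac{945 + 324}{\left(23 - 9\right) + 1192}\right)} = \frac{5122}{-2222 - \left(76 + \frac{1269}{\left(23 - 9\right) + 1192}\right)} = \frac{5122}{-2222 - \left(76 + \frac{1269}{14 + 1192}\right)} = \frac{5122}{-2222 - \left(76 + \frac{1269}{1206}\right)} = \frac{5122}{-2222 - \left(76 + 1269 \cdot \frac{1}{1206}\right)} = \frac{5122}{-2222 - \frac{10325}{134}} = \frac{5122}{- \frac{308073}{134}} = 5122 \left(- \frac{134}{308073}\right) = - \frac{686348}{308073}$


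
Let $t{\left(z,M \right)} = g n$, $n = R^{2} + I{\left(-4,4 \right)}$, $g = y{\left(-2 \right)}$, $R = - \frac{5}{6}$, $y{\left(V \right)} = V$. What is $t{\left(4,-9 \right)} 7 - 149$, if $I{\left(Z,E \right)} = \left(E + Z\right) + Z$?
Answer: $- \frac{1849}{18} \approx -102.72$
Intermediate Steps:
$R = - \frac{5}{6}$ ($R = \left(-5\right) \frac{1}{6} = - \frac{5}{6} \approx -0.83333$)
$I{\left(Z,E \right)} = E + 2 Z$
$g = -2$
$n = - \frac{119}{36}$ ($n = \left(- \frac{5}{6}\right)^{2} + \left(4 + 2 \left(-4\right)\right) = \frac{25}{36} + \left(4 - 8\right) = \frac{25}{36} - 4 = - \frac{119}{36} \approx -3.3056$)
$t{\left(z,M \right)} = \frac{119}{18}$ ($t{\left(z,M \right)} = \left(-2\right) \left(- \frac{119}{36}\right) = \frac{119}{18}$)
$t{\left(4,-9 \right)} 7 - 149 = \frac{119}{18} \cdot 7 - 149 = \frac{833}{18} - 149 = - \frac{1849}{18}$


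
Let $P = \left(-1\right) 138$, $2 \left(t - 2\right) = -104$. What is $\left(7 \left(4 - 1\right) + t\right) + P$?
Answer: $-167$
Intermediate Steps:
$t = -50$ ($t = 2 + \frac{1}{2} \left(-104\right) = 2 - 52 = -50$)
$P = -138$
$\left(7 \left(4 - 1\right) + t\right) + P = \left(7 \left(4 - 1\right) - 50\right) - 138 = \left(7 \cdot 3 - 50\right) - 138 = \left(21 - 50\right) - 138 = -29 - 138 = -167$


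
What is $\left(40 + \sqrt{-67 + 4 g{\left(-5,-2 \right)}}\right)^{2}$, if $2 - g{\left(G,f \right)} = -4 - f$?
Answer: $\left(40 + i \sqrt{51}\right)^{2} \approx 1549.0 + 571.31 i$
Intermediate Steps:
$g{\left(G,f \right)} = 6 + f$ ($g{\left(G,f \right)} = 2 - \left(-4 - f\right) = 2 + \left(4 + f\right) = 6 + f$)
$\left(40 + \sqrt{-67 + 4 g{\left(-5,-2 \right)}}\right)^{2} = \left(40 + \sqrt{-67 + 4 \left(6 - 2\right)}\right)^{2} = \left(40 + \sqrt{-67 + 4 \cdot 4}\right)^{2} = \left(40 + \sqrt{-67 + 16}\right)^{2} = \left(40 + \sqrt{-51}\right)^{2} = \left(40 + i \sqrt{51}\right)^{2}$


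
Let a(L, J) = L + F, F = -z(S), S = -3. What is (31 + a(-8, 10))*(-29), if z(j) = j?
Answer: -754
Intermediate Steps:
F = 3 (F = -1*(-3) = 3)
a(L, J) = 3 + L (a(L, J) = L + 3 = 3 + L)
(31 + a(-8, 10))*(-29) = (31 + (3 - 8))*(-29) = (31 - 5)*(-29) = 26*(-29) = -754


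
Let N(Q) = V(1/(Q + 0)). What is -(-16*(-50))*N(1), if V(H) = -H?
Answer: 800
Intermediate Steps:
N(Q) = -1/Q (N(Q) = -1/(Q + 0) = -1/Q)
-(-16*(-50))*N(1) = -(-16*(-50))*(-1/1) = -800*(-1*1) = -800*(-1) = -1*(-800) = 800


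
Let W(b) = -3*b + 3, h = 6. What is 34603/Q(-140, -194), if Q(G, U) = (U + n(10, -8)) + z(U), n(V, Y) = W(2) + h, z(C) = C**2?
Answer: 34603/37445 ≈ 0.92410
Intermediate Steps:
W(b) = 3 - 3*b
n(V, Y) = 3 (n(V, Y) = (3 - 3*2) + 6 = (3 - 6) + 6 = -3 + 6 = 3)
Q(G, U) = 3 + U + U**2 (Q(G, U) = (U + 3) + U**2 = (3 + U) + U**2 = 3 + U + U**2)
34603/Q(-140, -194) = 34603/(3 - 194 + (-194)**2) = 34603/(3 - 194 + 37636) = 34603/37445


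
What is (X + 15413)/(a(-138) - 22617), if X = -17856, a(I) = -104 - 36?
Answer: 349/3251 ≈ 0.10735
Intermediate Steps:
a(I) = -140
(X + 15413)/(a(-138) - 22617) = (-17856 + 15413)/(-140 - 22617) = -2443/(-22757) = -2443*(-1/22757) = 349/3251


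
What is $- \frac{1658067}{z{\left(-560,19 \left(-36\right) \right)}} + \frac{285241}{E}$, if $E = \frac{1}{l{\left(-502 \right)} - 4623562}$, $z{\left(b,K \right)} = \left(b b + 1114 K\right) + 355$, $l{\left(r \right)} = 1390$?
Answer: $- \frac{590685654717070425}{448021} \approx -1.3184 \cdot 10^{12}$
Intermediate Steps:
$z{\left(b,K \right)} = 355 + b^{2} + 1114 K$ ($z{\left(b,K \right)} = \left(b^{2} + 1114 K\right) + 355 = 355 + b^{2} + 1114 K$)
$E = - \frac{1}{4622172}$ ($E = \frac{1}{1390 - 4623562} = \frac{1}{-4622172} = - \frac{1}{4622172} \approx -2.1635 \cdot 10^{-7}$)
$- \frac{1658067}{z{\left(-560,19 \left(-36\right) \right)}} + \frac{285241}{E} = - \frac{1658067}{355 + \left(-560\right)^{2} + 1114 \cdot 19 \left(-36\right)} + \frac{285241}{- \frac{1}{4622172}} = - \frac{1658067}{355 + 313600 + 1114 \left(-684\right)} + 285241 \left(-4622172\right) = - \frac{1658067}{355 + 313600 - 761976} - 1318432963452 = - \frac{1658067}{-448021} - 1318432963452 = \left(-1658067\right) \left(- \frac{1}{448021}\right) - 1318432963452 = \frac{1658067}{448021} - 1318432963452 = - \frac{590685654717070425}{448021}$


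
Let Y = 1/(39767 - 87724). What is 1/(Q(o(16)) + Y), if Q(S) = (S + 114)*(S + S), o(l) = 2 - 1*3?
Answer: -47957/10838283 ≈ -0.0044248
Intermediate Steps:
Y = -1/47957 (Y = 1/(-47957) = -1/47957 ≈ -2.0852e-5)
o(l) = -1 (o(l) = 2 - 3 = -1)
Q(S) = 2*S*(114 + S) (Q(S) = (114 + S)*(2*S) = 2*S*(114 + S))
1/(Q(o(16)) + Y) = 1/(2*(-1)*(114 - 1) - 1/47957) = 1/(2*(-1)*113 - 1/47957) = 1/(-226 - 1/47957) = 1/(-10838283/47957) = -47957/10838283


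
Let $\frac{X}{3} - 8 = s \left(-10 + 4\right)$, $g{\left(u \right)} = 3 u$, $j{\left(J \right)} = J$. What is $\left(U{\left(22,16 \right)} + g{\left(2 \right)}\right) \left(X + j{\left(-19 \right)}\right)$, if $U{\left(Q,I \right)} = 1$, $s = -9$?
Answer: $1169$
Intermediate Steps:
$X = 186$ ($X = 24 + 3 \left(- 9 \left(-10 + 4\right)\right) = 24 + 3 \left(\left(-9\right) \left(-6\right)\right) = 24 + 3 \cdot 54 = 24 + 162 = 186$)
$\left(U{\left(22,16 \right)} + g{\left(2 \right)}\right) \left(X + j{\left(-19 \right)}\right) = \left(1 + 3 \cdot 2\right) \left(186 - 19\right) = \left(1 + 6\right) 167 = 7 \cdot 167 = 1169$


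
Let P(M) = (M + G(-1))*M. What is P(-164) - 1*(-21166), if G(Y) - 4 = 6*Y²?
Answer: 46422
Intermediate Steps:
G(Y) = 4 + 6*Y²
P(M) = M*(10 + M) (P(M) = (M + (4 + 6*(-1)²))*M = (M + (4 + 6*1))*M = (M + (4 + 6))*M = (M + 10)*M = (10 + M)*M = M*(10 + M))
P(-164) - 1*(-21166) = -164*(10 - 164) - 1*(-21166) = -164*(-154) + 21166 = 25256 + 21166 = 46422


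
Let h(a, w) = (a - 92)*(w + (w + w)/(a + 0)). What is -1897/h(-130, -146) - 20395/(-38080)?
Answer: 117535253/246849792 ≈ 0.47614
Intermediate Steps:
h(a, w) = (-92 + a)*(w + 2*w/a) (h(a, w) = (-92 + a)*(w + (2*w)/a) = (-92 + a)*(w + 2*w/a))
-1897/h(-130, -146) - 20395/(-38080) = -1897*65/(73*(-184 - 130*(-90 - 130))) - 20395/(-38080) = -1897*65/(73*(-184 - 130*(-220))) - 20395*(-1/38080) = -1897*65/(73*(-184 + 28600)) + 4079/7616 = -1897/((-146*(-1/130)*28416)) + 4079/7616 = -1897/2074368/65 + 4079/7616 = -1897*65/2074368 + 4079/7616 = -123305/2074368 + 4079/7616 = 117535253/246849792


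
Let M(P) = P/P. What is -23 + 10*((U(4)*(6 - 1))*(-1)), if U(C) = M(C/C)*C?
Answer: -223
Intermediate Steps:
M(P) = 1
U(C) = C (U(C) = 1*C = C)
-23 + 10*((U(4)*(6 - 1))*(-1)) = -23 + 10*((4*(6 - 1))*(-1)) = -23 + 10*((4*5)*(-1)) = -23 + 10*(20*(-1)) = -23 + 10*(-20) = -23 - 200 = -223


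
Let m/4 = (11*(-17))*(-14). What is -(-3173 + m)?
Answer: -7299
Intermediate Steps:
m = 10472 (m = 4*((11*(-17))*(-14)) = 4*(-187*(-14)) = 4*2618 = 10472)
-(-3173 + m) = -(-3173 + 10472) = -1*7299 = -7299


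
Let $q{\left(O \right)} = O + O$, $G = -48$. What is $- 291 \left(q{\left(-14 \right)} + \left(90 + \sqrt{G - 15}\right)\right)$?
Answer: $-18042 - 873 i \sqrt{7} \approx -18042.0 - 2309.7 i$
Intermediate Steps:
$q{\left(O \right)} = 2 O$
$- 291 \left(q{\left(-14 \right)} + \left(90 + \sqrt{G - 15}\right)\right) = - 291 \left(2 \left(-14\right) + \left(90 + \sqrt{-48 - 15}\right)\right) = - 291 \left(-28 + \left(90 + \sqrt{-63}\right)\right) = - 291 \left(-28 + \left(90 + 3 i \sqrt{7}\right)\right) = - 291 \left(62 + 3 i \sqrt{7}\right) = -18042 - 873 i \sqrt{7}$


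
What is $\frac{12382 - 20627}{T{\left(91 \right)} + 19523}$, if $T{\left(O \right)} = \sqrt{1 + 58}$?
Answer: $- \frac{32193427}{76229494} + \frac{1649 \sqrt{59}}{76229494} \approx -0.42216$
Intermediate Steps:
$T{\left(O \right)} = \sqrt{59}$
$\frac{12382 - 20627}{T{\left(91 \right)} + 19523} = \frac{12382 - 20627}{\sqrt{59} + 19523} = - \frac{8245}{19523 + \sqrt{59}}$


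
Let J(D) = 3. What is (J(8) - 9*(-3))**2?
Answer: 900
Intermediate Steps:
(J(8) - 9*(-3))**2 = (3 - 9*(-3))**2 = (3 - 1*(-27))**2 = (3 + 27)**2 = 30**2 = 900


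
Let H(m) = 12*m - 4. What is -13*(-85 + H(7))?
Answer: 65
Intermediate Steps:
H(m) = -4 + 12*m
-13*(-85 + H(7)) = -13*(-85 + (-4 + 12*7)) = -13*(-85 + (-4 + 84)) = -13*(-85 + 80) = -13*(-5) = 65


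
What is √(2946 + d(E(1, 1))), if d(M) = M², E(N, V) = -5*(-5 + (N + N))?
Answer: √3171 ≈ 56.312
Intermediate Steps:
E(N, V) = 25 - 10*N (E(N, V) = -5*(-5 + 2*N) = 25 - 10*N)
√(2946 + d(E(1, 1))) = √(2946 + (25 - 10*1)²) = √(2946 + (25 - 10)²) = √(2946 + 15²) = √(2946 + 225) = √3171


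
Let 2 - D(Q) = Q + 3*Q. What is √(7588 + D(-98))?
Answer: √7982 ≈ 89.342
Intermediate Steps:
D(Q) = 2 - 4*Q (D(Q) = 2 - (Q + 3*Q) = 2 - 4*Q)
√(7588 + D(-98)) = √(7588 + (2 - 4*(-98))) = √(7588 + (2 + 392)) = √(7588 + 394) = √7982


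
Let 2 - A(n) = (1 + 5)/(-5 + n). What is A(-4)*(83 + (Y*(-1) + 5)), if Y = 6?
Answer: 656/3 ≈ 218.67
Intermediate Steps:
A(n) = 2 - 6/(-5 + n) (A(n) = 2 - (1 + 5)/(-5 + n) = 2 - 6/(-5 + n))
A(-4)*(83 + (Y*(-1) + 5)) = (2*(-8 - 4)/(-5 - 4))*(83 + (6*(-1) + 5)) = (2*(-12)/(-9))*(83 + (-6 + 5)) = (2*(-⅑)*(-12))*(83 - 1) = (8/3)*82 = 656/3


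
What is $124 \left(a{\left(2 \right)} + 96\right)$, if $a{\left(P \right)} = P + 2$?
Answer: $12400$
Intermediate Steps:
$a{\left(P \right)} = 2 + P$
$124 \left(a{\left(2 \right)} + 96\right) = 124 \left(\left(2 + 2\right) + 96\right) = 124 \left(4 + 96\right) = 124 \cdot 100 = 12400$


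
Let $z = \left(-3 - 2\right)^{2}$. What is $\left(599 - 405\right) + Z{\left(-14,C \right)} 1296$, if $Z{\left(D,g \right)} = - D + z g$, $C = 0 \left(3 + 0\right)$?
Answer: $18338$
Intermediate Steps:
$z = 25$ ($z = \left(-5\right)^{2} = 25$)
$C = 0$ ($C = 0 \cdot 3 = 0$)
$Z{\left(D,g \right)} = - D + 25 g$
$\left(599 - 405\right) + Z{\left(-14,C \right)} 1296 = \left(599 - 405\right) + \left(\left(-1\right) \left(-14\right) + 25 \cdot 0\right) 1296 = \left(599 - 405\right) + \left(14 + 0\right) 1296 = 194 + 14 \cdot 1296 = 194 + 18144 = 18338$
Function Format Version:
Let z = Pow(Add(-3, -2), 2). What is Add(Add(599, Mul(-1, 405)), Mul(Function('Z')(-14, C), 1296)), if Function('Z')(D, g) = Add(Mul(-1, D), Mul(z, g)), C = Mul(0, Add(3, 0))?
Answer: 18338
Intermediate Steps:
z = 25 (z = Pow(-5, 2) = 25)
C = 0 (C = Mul(0, 3) = 0)
Function('Z')(D, g) = Add(Mul(-1, D), Mul(25, g))
Add(Add(599, Mul(-1, 405)), Mul(Function('Z')(-14, C), 1296)) = Add(Add(599, Mul(-1, 405)), Mul(Add(Mul(-1, -14), Mul(25, 0)), 1296)) = Add(Add(599, -405), Mul(Add(14, 0), 1296)) = Add(194, Mul(14, 1296)) = Add(194, 18144) = 18338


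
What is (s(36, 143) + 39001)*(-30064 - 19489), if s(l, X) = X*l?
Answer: -2187715397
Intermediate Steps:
(s(36, 143) + 39001)*(-30064 - 19489) = (143*36 + 39001)*(-30064 - 19489) = (5148 + 39001)*(-49553) = 44149*(-49553) = -2187715397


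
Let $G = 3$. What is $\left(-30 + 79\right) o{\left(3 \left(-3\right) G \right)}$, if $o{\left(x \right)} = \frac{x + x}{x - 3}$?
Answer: $\frac{441}{5} \approx 88.2$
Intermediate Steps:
$o{\left(x \right)} = \frac{2 x}{-3 + x}$
$\left(-30 + 79\right) o{\left(3 \left(-3\right) G \right)} = \left(-30 + 79\right) \frac{2 \cdot 3 \left(-3\right) 3}{-3 + 3 \left(-3\right) 3} = 49 \frac{2 \left(\left(-9\right) 3\right)}{-3 - 27} = 49 \cdot 2 \left(-27\right) \frac{1}{-3 - 27} = 49 \cdot 2 \left(-27\right) \frac{1}{-30} = 49 \cdot 2 \left(-27\right) \left(- \frac{1}{30}\right) = 49 \cdot \frac{9}{5} = \frac{441}{5}$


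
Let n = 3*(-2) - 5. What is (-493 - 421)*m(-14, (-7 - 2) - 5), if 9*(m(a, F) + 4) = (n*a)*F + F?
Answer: 2016284/9 ≈ 2.2403e+5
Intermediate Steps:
n = -11 (n = -6 - 5 = -11)
m(a, F) = -4 + F/9 - 11*F*a/9 (m(a, F) = -4 + ((-11*a)*F + F)/9 = -4 + (-11*F*a + F)/9 = -4 + (F - 11*F*a)/9 = -4 + (F/9 - 11*F*a/9) = -4 + F/9 - 11*F*a/9)
(-493 - 421)*m(-14, (-7 - 2) - 5) = (-493 - 421)*(-4 + ((-7 - 2) - 5)/9 - 11/9*((-7 - 2) - 5)*(-14)) = -914*(-4 + (-9 - 5)/9 - 11/9*(-9 - 5)*(-14)) = -914*(-4 + (⅑)*(-14) - 11/9*(-14)*(-14)) = -914*(-4 - 14/9 - 2156/9) = -914*(-2206/9) = 2016284/9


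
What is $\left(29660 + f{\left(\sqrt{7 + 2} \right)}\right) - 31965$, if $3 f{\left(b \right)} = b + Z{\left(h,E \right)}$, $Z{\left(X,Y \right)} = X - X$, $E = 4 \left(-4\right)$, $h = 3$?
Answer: $-2304$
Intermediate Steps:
$E = -16$
$Z{\left(X,Y \right)} = 0$
$f{\left(b \right)} = \frac{b}{3}$ ($f{\left(b \right)} = \frac{b + 0}{3} = \frac{b}{3}$)
$\left(29660 + f{\left(\sqrt{7 + 2} \right)}\right) - 31965 = \left(29660 + \frac{\sqrt{7 + 2}}{3}\right) - 31965 = \left(29660 + \frac{\sqrt{9}}{3}\right) - 31965 = \left(29660 + \frac{1}{3} \cdot 3\right) - 31965 = \left(29660 + 1\right) - 31965 = 29661 - 31965 = -2304$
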